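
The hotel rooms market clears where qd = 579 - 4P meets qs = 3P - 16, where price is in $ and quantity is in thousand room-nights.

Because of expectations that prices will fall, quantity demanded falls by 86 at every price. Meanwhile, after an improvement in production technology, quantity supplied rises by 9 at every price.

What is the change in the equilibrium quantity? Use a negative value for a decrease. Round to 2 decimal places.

Initially, 579 - 4P = 3P - 16, so 595 = 7P and P = 85, q = 239.
The shock moves the curves to qd = 493 - 4P and qs = 3P - 7.
New equilibrium: 493 - 4P = 3P - 7 ⇒ 500 = 7P ⇒ P = 500/7 ≈ 71.4286, q = 1451/7 ≈ 207.2857.
Δq = 207.2857 − 239 = -31.71.

-31.71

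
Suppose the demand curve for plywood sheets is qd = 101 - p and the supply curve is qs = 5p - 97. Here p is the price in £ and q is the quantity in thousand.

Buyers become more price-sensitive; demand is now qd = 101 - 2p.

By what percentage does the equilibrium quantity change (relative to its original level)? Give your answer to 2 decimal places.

Solve the original market: 101 - p = 5p - 97, hence p = 33 and q = 68.
After the shift, demand is qd = 101 - 2p and supply is qs = 5p - 97.
New equilibrium: 101 - 2p = 5p - 97 ⇒ 198 = 7p ⇒ p = 198/7 ≈ 28.2857, q = 311/7 ≈ 44.4286.
%Δq = (44.4286 − 68) / 68 × 100 = -34.66%.

-34.66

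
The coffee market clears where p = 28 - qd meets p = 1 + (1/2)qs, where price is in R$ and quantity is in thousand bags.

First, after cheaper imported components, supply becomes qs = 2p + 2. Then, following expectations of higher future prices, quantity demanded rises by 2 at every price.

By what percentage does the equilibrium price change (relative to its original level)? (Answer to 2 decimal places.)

Before the shock: 28 - p = 2p - 2 ⇒ 30 = 3p ⇒ p = 10, q = 18.
After the shift, demand is qd = 30 - p and supply is qs = 2p + 2.
Setting them equal: 30 - p = 2p + 2 → 28 = 3p, so p = 28/3 ≈ 9.3333 and q = 62/3 ≈ 20.6667.
%Δp = (9.3333 − 10) / 10 × 100 = -6.67%.

-6.67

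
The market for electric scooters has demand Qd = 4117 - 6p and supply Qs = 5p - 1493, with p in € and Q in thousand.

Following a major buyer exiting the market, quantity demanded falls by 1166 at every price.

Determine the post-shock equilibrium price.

404

Original equilibrium: 4117 - 6p = 5p - 1493 gives 5610 = 11p, so p = 510 and Q = 1057.
The shock moves the curves to Qd = 2951 - 6p and Qs = 5p - 1493.
New equilibrium: 2951 - 6p = 5p - 1493 ⇒ 4444 = 11p ⇒ p = 404, Q = 527.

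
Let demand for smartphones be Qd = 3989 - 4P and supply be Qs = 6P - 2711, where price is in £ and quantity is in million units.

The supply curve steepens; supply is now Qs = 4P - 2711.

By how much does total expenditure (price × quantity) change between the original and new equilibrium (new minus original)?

-341867.5

Original equilibrium: 3989 - 4P = 6P - 2711 gives 6700 = 10P, so P = 670 and Q = 1309.
After the shift, demand is Qd = 3989 - 4P and supply is Qs = 4P - 2711.
Setting them equal: 3989 - 4P = 4P - 2711 → 6700 = 8P, so P = 837.5 and Q = 639.
Expenditure moves from 670×1309 = 877030 to 837.5×639 = 535162.5; change = -341867.5.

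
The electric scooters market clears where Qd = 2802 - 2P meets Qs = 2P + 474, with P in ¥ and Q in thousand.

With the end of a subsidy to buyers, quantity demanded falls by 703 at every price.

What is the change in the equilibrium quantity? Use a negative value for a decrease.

-351.5

Solve the original market: 2802 - 2P = 2P + 474, hence P = 582 and Q = 1638.
The new curves are Qd = 2099 - 2P (demand) and Qs = 2P + 474 (supply).
Equate the new curves: 2099 - 2P = 2P + 474, giving 1625 = 4P, P = 406.25, Q = 1286.5.
ΔQ = 1286.5 − 1638 = -351.5.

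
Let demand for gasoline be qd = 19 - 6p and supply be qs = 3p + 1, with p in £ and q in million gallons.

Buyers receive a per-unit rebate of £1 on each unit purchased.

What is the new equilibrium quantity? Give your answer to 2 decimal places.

Solve the original market: 19 - 6p = 3p + 1, hence p = 2 and q = 7.
Since buyers' out-of-pocket price is the market price minus the rebate, the effective demand curve becomes qd = 25 - 6p.
Clearing the new market: 25 - 6p = 3p + 1, so p = 8/3 ≈ 2.6667 and q = 9.

9.00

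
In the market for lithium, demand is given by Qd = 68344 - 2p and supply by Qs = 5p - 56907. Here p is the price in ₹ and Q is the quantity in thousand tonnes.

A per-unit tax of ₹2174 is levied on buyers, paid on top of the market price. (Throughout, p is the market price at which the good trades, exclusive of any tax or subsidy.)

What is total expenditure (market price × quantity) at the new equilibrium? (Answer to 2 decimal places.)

Before the shock: 68344 - 2p = 5p - 56907 ⇒ 125251 = 7p ⇒ p = 17893, Q = 32558.
Since buyers pay the price plus the tax, the effective demand curve becomes Qd = 63996 - 2p.
Equate the new curves: 63996 - 2p = 5p - 56907, giving 120903 = 7p, p = 120903/7 ≈ 17271.8571, Q = 206166/7 ≈ 29452.2857.
New expenditure = 17271.8571 × 29452.2857 = 508695671.39.

508695671.39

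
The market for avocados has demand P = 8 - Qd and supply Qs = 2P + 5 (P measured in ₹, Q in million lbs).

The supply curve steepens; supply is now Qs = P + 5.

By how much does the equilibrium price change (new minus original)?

Solve the original market: 8 - P = 2P + 5, hence P = 1 and Q = 7.
The new curves are Qd = 8 - P (demand) and Qs = P + 5 (supply).
Setting them equal: 8 - P = P + 5 → 3 = 2P, so P = 1.5 and Q = 6.5.
ΔP = 1.5 − 1 = +0.5.

+0.5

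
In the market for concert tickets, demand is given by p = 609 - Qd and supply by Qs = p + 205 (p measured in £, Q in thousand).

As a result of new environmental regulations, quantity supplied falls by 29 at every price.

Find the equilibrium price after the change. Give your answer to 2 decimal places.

Initially, 609 - p = p + 205, so 404 = 2p and p = 202, Q = 407.
The new curves are Qd = 609 - p (demand) and Qs = p + 176 (supply).
New equilibrium: 609 - p = p + 176 ⇒ 433 = 2p ⇒ p = 216.5, Q = 392.5.

216.50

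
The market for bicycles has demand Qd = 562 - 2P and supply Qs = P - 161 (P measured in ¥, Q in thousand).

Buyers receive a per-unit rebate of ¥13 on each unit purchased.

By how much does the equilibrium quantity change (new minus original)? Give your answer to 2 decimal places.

+8.67

Initially, 562 - 2P = P - 161, so 723 = 3P and P = 241, Q = 80.
Since buyers' out-of-pocket price is the market price minus the rebate, the effective demand curve becomes Qd = 588 - 2P.
Clearing the new market: 588 - 2P = P - 161, so P = 749/3 ≈ 249.6667 and Q = 266/3 ≈ 88.6667.
ΔQ = 88.6667 − 80 = +8.67.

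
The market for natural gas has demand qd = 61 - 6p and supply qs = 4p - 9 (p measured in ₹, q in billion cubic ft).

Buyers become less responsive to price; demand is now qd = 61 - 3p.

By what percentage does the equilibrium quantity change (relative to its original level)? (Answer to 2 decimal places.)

+63.16

Solve the original market: 61 - 6p = 4p - 9, hence p = 7 and q = 19.
With the change applied: demand qd = 61 - 3p, supply qs = 4p - 9.
New equilibrium: 61 - 3p = 4p - 9 ⇒ 70 = 7p ⇒ p = 10, q = 31.
%Δq = (31 − 19) / 19 × 100 = +63.16%.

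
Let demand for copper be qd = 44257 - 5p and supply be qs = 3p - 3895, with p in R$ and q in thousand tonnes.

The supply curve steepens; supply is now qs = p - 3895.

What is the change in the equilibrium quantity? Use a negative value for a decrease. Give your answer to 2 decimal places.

-10031.67

Solve the original market: 44257 - 5p = 3p - 3895, hence p = 6019 and q = 14162.
The new curves are qd = 44257 - 5p (demand) and qs = p - 3895 (supply).
Clearing the new market: 44257 - 5p = p - 3895, so p = 24076/3 ≈ 8025.3333 and q = 12391/3 ≈ 4130.3333.
Δq = 4130.3333 − 14162 = -10031.67.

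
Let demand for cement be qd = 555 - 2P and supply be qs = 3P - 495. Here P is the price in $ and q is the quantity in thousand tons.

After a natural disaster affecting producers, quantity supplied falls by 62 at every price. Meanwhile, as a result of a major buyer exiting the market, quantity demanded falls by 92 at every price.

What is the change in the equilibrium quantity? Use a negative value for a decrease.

Before the shock: 555 - 2P = 3P - 495 ⇒ 1050 = 5P ⇒ P = 210, q = 135.
The shock moves the curves to qd = 463 - 2P and qs = 3P - 557.
Equate the new curves: 463 - 2P = 3P - 557, giving 1020 = 5P, P = 204, q = 55.
Δq = 55 − 135 = -80.

-80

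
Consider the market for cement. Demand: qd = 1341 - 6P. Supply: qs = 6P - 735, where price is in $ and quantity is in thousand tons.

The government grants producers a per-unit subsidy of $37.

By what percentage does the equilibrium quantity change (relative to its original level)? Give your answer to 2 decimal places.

+36.63

Original equilibrium: 1341 - 6P = 6P - 735 gives 2076 = 12P, so P = 173 and q = 303.
Since sellers receive the price plus the subsidy, the effective supply curve becomes qs = 6P - 513.
Equate the new curves: 1341 - 6P = 6P - 513, giving 1854 = 12P, P = 154.5, q = 414.
%Δq = (414 − 303) / 303 × 100 = +36.63%.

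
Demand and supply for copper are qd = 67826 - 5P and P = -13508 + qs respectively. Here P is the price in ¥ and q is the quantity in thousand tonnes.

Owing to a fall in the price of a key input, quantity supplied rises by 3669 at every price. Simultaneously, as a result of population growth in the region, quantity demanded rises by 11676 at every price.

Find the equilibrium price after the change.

10387.5

Initially, 67826 - 5P = P + 13508, so 54318 = 6P and P = 9053, q = 22561.
After the shift, demand is qd = 79502 - 5P and supply is qs = P + 17177.
New equilibrium: 79502 - 5P = P + 17177 ⇒ 62325 = 6P ⇒ P = 10387.5, q = 27564.5.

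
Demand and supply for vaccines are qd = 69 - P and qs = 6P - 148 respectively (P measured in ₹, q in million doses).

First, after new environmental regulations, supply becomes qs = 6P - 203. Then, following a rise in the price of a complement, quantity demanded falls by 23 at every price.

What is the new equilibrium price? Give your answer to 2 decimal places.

35.57

Initially, 69 - P = 6P - 148, so 217 = 7P and P = 31, q = 38.
With the change applied: demand qd = 46 - P, supply qs = 6P - 203.
Clearing the new market: 46 - P = 6P - 203, so P = 249/7 ≈ 35.5714 and q = 73/7 ≈ 10.4286.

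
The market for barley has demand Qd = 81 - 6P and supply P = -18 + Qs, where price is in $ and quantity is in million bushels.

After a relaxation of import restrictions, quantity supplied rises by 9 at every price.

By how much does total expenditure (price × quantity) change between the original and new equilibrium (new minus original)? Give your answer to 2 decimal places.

Initially, 81 - 6P = P + 18, so 63 = 7P and P = 9, Q = 27.
The new curves are Qd = 81 - 6P (demand) and Qs = P + 27 (supply).
New equilibrium: 81 - 6P = P + 27 ⇒ 54 = 7P ⇒ P = 54/7 ≈ 7.7143, Q = 243/7 ≈ 34.7143.
Expenditure moves from 9×27 = 243 to 7.7143×34.7143 = 267.7959; change = +24.80.

+24.80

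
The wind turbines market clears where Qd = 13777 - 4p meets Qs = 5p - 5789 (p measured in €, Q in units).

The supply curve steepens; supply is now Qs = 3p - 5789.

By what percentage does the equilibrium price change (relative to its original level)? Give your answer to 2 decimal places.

+28.57

Solve the original market: 13777 - 4p = 5p - 5789, hence p = 2174 and Q = 5081.
After the shift, demand is Qd = 13777 - 4p and supply is Qs = 3p - 5789.
Setting them equal: 13777 - 4p = 3p - 5789 → 19566 = 7p, so p = 19566/7 ≈ 2795.1429 and Q = 18175/7 ≈ 2596.4286.
%Δp = (2795.1429 − 2174) / 2174 × 100 = +28.57%.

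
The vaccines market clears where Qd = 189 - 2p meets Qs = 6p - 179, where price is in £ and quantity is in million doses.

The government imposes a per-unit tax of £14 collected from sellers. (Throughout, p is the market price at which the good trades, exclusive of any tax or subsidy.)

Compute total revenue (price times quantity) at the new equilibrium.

4294

Original equilibrium: 189 - 2p = 6p - 179 gives 368 = 8p, so p = 46 and Q = 97.
Since sellers keep the price net of the tax, the effective supply curve becomes Qs = 6p - 263.
Clearing the new market: 189 - 2p = 6p - 263, so p = 56.5 and Q = 76.
New expenditure = 56.5 × 76 = 4294.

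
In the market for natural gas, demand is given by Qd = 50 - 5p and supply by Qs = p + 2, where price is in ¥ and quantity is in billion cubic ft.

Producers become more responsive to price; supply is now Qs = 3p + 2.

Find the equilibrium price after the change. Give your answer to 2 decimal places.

6.00

Solve the original market: 50 - 5p = p + 2, hence p = 8 and Q = 10.
The shock moves the curves to Qd = 50 - 5p and Qs = 3p + 2.
New equilibrium: 50 - 5p = 3p + 2 ⇒ 48 = 8p ⇒ p = 6, Q = 20.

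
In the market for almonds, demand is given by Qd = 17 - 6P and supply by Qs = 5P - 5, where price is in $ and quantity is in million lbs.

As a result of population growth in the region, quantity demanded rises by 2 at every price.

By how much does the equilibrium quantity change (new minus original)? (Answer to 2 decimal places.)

+0.91

Before the shock: 17 - 6P = 5P - 5 ⇒ 22 = 11P ⇒ P = 2, Q = 5.
The new curves are Qd = 19 - 6P (demand) and Qs = 5P - 5 (supply).
Setting them equal: 19 - 6P = 5P - 5 → 24 = 11P, so P = 24/11 ≈ 2.1818 and Q = 65/11 ≈ 5.9091.
ΔQ = 5.9091 − 5 = +0.91.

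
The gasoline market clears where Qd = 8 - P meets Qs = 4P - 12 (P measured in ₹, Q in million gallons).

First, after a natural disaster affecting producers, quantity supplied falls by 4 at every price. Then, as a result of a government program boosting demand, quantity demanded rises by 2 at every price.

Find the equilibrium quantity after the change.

4.8

Original equilibrium: 8 - P = 4P - 12 gives 20 = 5P, so P = 4 and Q = 4.
With the change applied: demand Qd = 10 - P, supply Qs = 4P - 16.
Clearing the new market: 10 - P = 4P - 16, so P = 5.2 and Q = 4.8.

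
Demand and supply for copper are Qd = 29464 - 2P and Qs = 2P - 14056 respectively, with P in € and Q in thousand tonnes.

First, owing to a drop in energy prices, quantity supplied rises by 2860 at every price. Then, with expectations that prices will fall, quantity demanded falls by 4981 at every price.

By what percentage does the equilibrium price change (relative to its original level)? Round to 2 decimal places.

Initially, 29464 - 2P = 2P - 14056, so 43520 = 4P and P = 10880, Q = 7704.
With the change applied: demand Qd = 24483 - 2P, supply Qs = 2P - 11196.
New equilibrium: 24483 - 2P = 2P - 11196 ⇒ 35679 = 4P ⇒ P = 8919.75, Q = 6643.5.
%ΔP = (8919.75 − 10880) / 10880 × 100 = -18.02%.

-18.02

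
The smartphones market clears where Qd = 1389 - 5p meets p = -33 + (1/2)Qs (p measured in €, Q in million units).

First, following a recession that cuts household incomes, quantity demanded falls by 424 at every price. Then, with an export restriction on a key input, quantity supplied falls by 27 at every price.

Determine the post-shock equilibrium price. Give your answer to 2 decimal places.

Initially, 1389 - 5p = 2p + 66, so 1323 = 7p and p = 189, Q = 444.
After the shift, demand is Qd = 965 - 5p and supply is Qs = 2p + 39.
Clearing the new market: 965 - 5p = 2p + 39, so p = 926/7 ≈ 132.2857 and Q = 2125/7 ≈ 303.5714.

132.29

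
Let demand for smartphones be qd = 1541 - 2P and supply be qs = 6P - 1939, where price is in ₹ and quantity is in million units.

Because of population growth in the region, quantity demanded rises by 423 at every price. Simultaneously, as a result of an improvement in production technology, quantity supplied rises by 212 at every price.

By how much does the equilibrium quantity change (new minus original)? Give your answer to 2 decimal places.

Original equilibrium: 1541 - 2P = 6P - 1939 gives 3480 = 8P, so P = 435 and q = 671.
The shock moves the curves to qd = 1964 - 2P and qs = 6P - 1727.
Equate the new curves: 1964 - 2P = 6P - 1727, giving 3691 = 8P, P = 461.375, q = 1041.25.
Δq = 1041.25 − 671 = +370.25.

+370.25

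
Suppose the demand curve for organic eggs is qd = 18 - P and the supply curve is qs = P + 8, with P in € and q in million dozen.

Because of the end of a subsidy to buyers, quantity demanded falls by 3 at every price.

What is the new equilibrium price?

Original equilibrium: 18 - P = P + 8 gives 10 = 2P, so P = 5 and q = 13.
The shock moves the curves to qd = 15 - P and qs = P + 8.
Setting them equal: 15 - P = P + 8 → 7 = 2P, so P = 3.5 and q = 11.5.

3.5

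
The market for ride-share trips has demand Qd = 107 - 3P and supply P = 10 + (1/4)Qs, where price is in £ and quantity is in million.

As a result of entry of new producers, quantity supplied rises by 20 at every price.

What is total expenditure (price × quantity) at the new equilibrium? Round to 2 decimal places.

953.80

Original equilibrium: 107 - 3P = 4P - 40 gives 147 = 7P, so P = 21 and Q = 44.
With the change applied: demand Qd = 107 - 3P, supply Qs = 4P - 20.
Setting them equal: 107 - 3P = 4P - 20 → 127 = 7P, so P = 127/7 ≈ 18.1429 and Q = 368/7 ≈ 52.5714.
New expenditure = 18.1429 × 52.5714 = 953.80.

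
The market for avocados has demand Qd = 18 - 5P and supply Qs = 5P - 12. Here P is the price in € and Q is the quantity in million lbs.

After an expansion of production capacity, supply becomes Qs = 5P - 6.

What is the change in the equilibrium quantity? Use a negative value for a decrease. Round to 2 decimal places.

Solve the original market: 18 - 5P = 5P - 12, hence P = 3 and Q = 3.
With the change applied: demand Qd = 18 - 5P, supply Qs = 5P - 6.
Setting them equal: 18 - 5P = 5P - 6 → 24 = 10P, so P = 2.4 and Q = 6.
ΔQ = 6 − 3 = +3.00.

+3.00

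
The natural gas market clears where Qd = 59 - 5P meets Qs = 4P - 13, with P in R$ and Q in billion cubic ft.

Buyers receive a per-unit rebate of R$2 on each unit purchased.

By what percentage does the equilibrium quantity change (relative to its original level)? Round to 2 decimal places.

+23.39

Solve the original market: 59 - 5P = 4P - 13, hence P = 8 and Q = 19.
Since buyers' out-of-pocket price is the market price minus the rebate, the effective demand curve becomes Qd = 69 - 5P.
Clearing the new market: 69 - 5P = 4P - 13, so P = 82/9 ≈ 9.1111 and Q = 211/9 ≈ 23.4444.
%ΔQ = (23.4444 − 19) / 19 × 100 = +23.39%.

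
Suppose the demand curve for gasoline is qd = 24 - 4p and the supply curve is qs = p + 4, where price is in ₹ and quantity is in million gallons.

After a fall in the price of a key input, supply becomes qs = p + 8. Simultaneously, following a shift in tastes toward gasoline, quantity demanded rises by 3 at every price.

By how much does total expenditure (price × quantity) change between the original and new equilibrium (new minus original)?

Initially, 24 - 4p = p + 4, so 20 = 5p and p = 4, q = 8.
After the shift, demand is qd = 27 - 4p and supply is qs = p + 8.
Equate the new curves: 27 - 4p = p + 8, giving 19 = 5p, p = 3.8, q = 11.8.
Expenditure moves from 4×8 = 32 to 3.8×11.8 = 44.84; change = +12.84.

+12.84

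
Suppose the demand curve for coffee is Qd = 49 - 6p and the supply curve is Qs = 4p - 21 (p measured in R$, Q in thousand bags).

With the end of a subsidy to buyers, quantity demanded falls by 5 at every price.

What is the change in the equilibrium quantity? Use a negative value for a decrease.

Before the shock: 49 - 6p = 4p - 21 ⇒ 70 = 10p ⇒ p = 7, Q = 7.
The new curves are Qd = 44 - 6p (demand) and Qs = 4p - 21 (supply).
New equilibrium: 44 - 6p = 4p - 21 ⇒ 65 = 10p ⇒ p = 6.5, Q = 5.
ΔQ = 5 − 7 = -2.

-2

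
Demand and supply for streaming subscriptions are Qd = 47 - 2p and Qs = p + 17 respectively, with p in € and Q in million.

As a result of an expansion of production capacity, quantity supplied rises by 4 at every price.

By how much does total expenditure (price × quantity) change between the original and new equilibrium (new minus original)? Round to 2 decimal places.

-12.89

Solve the original market: 47 - 2p = p + 17, hence p = 10 and Q = 27.
The new curves are Qd = 47 - 2p (demand) and Qs = p + 21 (supply).
Clearing the new market: 47 - 2p = p + 21, so p = 26/3 ≈ 8.6667 and Q = 89/3 ≈ 29.6667.
Expenditure moves from 10×27 = 270 to 8.6667×29.6667 = 257.1111; change = -12.89.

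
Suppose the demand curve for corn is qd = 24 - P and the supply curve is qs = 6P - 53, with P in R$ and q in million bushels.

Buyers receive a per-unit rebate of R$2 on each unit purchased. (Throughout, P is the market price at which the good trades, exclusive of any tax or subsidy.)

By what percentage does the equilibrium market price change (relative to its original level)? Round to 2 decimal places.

+2.60

Solve the original market: 24 - P = 6P - 53, hence P = 11 and q = 13.
Since buyers' out-of-pocket price is the market price minus the rebate, the effective demand curve becomes qd = 26 - P.
Setting them equal: 26 - P = 6P - 53 → 79 = 7P, so P = 79/7 ≈ 11.2857 and q = 103/7 ≈ 14.7143.
%ΔP = (11.2857 − 11) / 11 × 100 = +2.60%.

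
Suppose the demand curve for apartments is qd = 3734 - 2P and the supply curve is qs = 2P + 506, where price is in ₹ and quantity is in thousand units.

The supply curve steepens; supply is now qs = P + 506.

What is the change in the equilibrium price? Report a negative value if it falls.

Before the shock: 3734 - 2P = 2P + 506 ⇒ 3228 = 4P ⇒ P = 807, q = 2120.
After the shift, demand is qd = 3734 - 2P and supply is qs = P + 506.
New equilibrium: 3734 - 2P = P + 506 ⇒ 3228 = 3P ⇒ P = 1076, q = 1582.
ΔP = 1076 − 807 = +269.

+269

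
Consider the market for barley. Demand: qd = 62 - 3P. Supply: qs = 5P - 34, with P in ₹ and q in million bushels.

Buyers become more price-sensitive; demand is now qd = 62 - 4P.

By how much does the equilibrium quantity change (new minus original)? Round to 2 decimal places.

Before the shock: 62 - 3P = 5P - 34 ⇒ 96 = 8P ⇒ P = 12, q = 26.
After the shift, demand is qd = 62 - 4P and supply is qs = 5P - 34.
Setting them equal: 62 - 4P = 5P - 34 → 96 = 9P, so P = 32/3 ≈ 10.6667 and q = 58/3 ≈ 19.3333.
Δq = 19.3333 − 26 = -6.67.

-6.67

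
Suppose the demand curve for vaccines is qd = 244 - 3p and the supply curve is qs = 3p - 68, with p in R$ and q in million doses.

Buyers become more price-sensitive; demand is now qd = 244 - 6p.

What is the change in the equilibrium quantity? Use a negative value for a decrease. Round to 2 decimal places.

-52.00

Initially, 244 - 3p = 3p - 68, so 312 = 6p and p = 52, q = 88.
The shock moves the curves to qd = 244 - 6p and qs = 3p - 68.
Equate the new curves: 244 - 6p = 3p - 68, giving 312 = 9p, p = 104/3 ≈ 34.6667, q = 36.
Δq = 36 − 88 = -52.00.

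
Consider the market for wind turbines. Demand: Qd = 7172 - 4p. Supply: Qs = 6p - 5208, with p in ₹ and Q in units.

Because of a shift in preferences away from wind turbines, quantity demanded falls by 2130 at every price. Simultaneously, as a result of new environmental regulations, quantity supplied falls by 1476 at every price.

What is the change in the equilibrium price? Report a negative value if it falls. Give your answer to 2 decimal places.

Before the shock: 7172 - 4p = 6p - 5208 ⇒ 12380 = 10p ⇒ p = 1238, Q = 2220.
The shock moves the curves to Qd = 5042 - 4p and Qs = 6p - 6684.
Equate the new curves: 5042 - 4p = 6p - 6684, giving 11726 = 10p, p = 1172.6, Q = 351.6.
Δp = 1172.6 − 1238 = -65.40.

-65.40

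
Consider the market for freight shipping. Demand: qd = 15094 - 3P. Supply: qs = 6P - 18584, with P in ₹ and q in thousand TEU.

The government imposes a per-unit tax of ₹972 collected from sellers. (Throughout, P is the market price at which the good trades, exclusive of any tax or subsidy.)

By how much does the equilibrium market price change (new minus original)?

+648

Initially, 15094 - 3P = 6P - 18584, so 33678 = 9P and P = 3742, q = 3868.
Since sellers keep the price net of the tax, the effective supply curve becomes qs = 6P - 24416.
Equate the new curves: 15094 - 3P = 6P - 24416, giving 39510 = 9P, P = 4390, q = 1924.
ΔP = 4390 − 3742 = +648.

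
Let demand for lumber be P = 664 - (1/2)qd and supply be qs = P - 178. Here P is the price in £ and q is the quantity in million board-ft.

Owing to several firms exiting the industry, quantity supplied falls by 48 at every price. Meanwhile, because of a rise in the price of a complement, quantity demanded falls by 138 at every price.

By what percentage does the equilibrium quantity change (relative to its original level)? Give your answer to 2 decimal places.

-24.07

Initially, 1328 - 2P = P - 178, so 1506 = 3P and P = 502, q = 324.
The shock moves the curves to qd = 1190 - 2P and qs = P - 226.
Equate the new curves: 1190 - 2P = P - 226, giving 1416 = 3P, P = 472, q = 246.
%Δq = (246 − 324) / 324 × 100 = -24.07%.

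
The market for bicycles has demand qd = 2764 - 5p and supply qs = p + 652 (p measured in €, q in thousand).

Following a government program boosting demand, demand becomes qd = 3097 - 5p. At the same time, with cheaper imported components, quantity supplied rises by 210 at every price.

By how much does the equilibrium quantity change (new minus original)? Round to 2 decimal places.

Before the shock: 2764 - 5p = p + 652 ⇒ 2112 = 6p ⇒ p = 352, q = 1004.
After the shift, demand is qd = 3097 - 5p and supply is qs = p + 862.
Setting them equal: 3097 - 5p = p + 862 → 2235 = 6p, so p = 372.5 and q = 1234.5.
Δq = 1234.5 − 1004 = +230.50.

+230.50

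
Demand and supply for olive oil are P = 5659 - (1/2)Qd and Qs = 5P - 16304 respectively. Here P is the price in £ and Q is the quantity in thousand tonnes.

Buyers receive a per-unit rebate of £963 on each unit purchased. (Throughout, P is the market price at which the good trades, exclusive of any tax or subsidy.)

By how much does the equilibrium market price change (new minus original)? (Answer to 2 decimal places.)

+275.14

Original equilibrium: 11318 - 2P = 5P - 16304 gives 27622 = 7P, so P = 3946 and Q = 3426.
Since buyers' out-of-pocket price is the market price minus the rebate, the effective demand curve becomes Qd = 13244 - 2P.
Setting them equal: 13244 - 2P = 5P - 16304 → 29548 = 7P, so P = 29548/7 ≈ 4221.1429 and Q = 33612/7 ≈ 4801.7143.
ΔP = 4221.1429 − 3946 = +275.14.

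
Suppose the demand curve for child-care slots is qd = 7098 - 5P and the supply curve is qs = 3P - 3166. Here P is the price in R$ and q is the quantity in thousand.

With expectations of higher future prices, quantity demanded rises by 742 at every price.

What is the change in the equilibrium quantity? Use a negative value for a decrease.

Initially, 7098 - 5P = 3P - 3166, so 10264 = 8P and P = 1283, q = 683.
The new curves are qd = 7840 - 5P (demand) and qs = 3P - 3166 (supply).
Equate the new curves: 7840 - 5P = 3P - 3166, giving 11006 = 8P, P = 1375.75, q = 961.25.
Δq = 961.25 − 683 = +278.25.

+278.25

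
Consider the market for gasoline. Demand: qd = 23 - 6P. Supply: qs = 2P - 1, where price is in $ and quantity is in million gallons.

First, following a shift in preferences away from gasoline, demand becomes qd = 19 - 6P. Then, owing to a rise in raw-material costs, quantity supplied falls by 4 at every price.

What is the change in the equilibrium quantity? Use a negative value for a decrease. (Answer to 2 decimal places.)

Original equilibrium: 23 - 6P = 2P - 1 gives 24 = 8P, so P = 3 and q = 5.
After the shift, demand is qd = 19 - 6P and supply is qs = 2P - 5.
Clearing the new market: 19 - 6P = 2P - 5, so P = 3 and q = 1.
Δq = 1 − 5 = -4.00.

-4.00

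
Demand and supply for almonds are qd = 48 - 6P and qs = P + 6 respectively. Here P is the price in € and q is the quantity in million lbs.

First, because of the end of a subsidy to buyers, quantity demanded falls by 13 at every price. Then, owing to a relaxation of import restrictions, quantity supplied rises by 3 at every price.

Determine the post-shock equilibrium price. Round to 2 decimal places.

3.71

Before the shock: 48 - 6P = P + 6 ⇒ 42 = 7P ⇒ P = 6, q = 12.
The shock moves the curves to qd = 35 - 6P and qs = P + 9.
New equilibrium: 35 - 6P = P + 9 ⇒ 26 = 7P ⇒ P = 26/7 ≈ 3.7143, q = 89/7 ≈ 12.7143.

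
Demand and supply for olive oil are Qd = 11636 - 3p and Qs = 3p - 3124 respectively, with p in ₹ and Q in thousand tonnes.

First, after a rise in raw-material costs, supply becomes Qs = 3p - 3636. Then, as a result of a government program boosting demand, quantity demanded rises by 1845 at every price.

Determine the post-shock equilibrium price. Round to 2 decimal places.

Original equilibrium: 11636 - 3p = 3p - 3124 gives 14760 = 6p, so p = 2460 and Q = 4256.
After the shift, demand is Qd = 13481 - 3p and supply is Qs = 3p - 3636.
Equate the new curves: 13481 - 3p = 3p - 3636, giving 17117 = 6p, p = 17117/6 ≈ 2852.8333, Q = 4922.5.

2852.83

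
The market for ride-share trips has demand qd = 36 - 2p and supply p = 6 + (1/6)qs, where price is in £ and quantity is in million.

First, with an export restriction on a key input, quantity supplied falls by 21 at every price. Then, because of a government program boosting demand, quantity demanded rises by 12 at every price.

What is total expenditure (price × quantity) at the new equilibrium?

Before the shock: 36 - 2p = 6p - 36 ⇒ 72 = 8p ⇒ p = 9, q = 18.
The shock moves the curves to qd = 48 - 2p and qs = 6p - 57.
Clearing the new market: 48 - 2p = 6p - 57, so p = 13.125 and q = 21.75.
New expenditure = 13.125 × 21.75 = 285.46875.

285.46875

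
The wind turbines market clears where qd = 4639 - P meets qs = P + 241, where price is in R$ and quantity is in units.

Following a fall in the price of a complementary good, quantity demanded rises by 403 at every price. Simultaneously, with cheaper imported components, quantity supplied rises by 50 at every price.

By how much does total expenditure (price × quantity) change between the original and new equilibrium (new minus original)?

Initially, 4639 - P = P + 241, so 4398 = 2P and P = 2199, q = 2440.
The new curves are qd = 5042 - P (demand) and qs = P + 291 (supply).
New equilibrium: 5042 - P = P + 291 ⇒ 4751 = 2P ⇒ P = 2375.5, q = 2666.5.
Expenditure moves from 2199×2440 = 5365560 to 2375.5×2666.5 = 6334270.75; change = +968710.75.

+968710.75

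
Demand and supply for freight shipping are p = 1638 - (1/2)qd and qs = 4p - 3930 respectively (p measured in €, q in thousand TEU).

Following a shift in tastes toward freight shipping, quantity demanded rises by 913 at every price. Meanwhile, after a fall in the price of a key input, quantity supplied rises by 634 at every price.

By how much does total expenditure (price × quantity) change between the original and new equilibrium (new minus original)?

Solve the original market: 3276 - 2p = 4p - 3930, hence p = 1201 and q = 874.
The new curves are qd = 4189 - 2p (demand) and qs = 4p - 3296 (supply).
Equate the new curves: 4189 - 2p = 4p - 3296, giving 7485 = 6p, p = 1247.5, q = 1694.
Expenditure moves from 1201×874 = 1049674 to 1247.5×1694 = 2113265; change = +1063591.

+1063591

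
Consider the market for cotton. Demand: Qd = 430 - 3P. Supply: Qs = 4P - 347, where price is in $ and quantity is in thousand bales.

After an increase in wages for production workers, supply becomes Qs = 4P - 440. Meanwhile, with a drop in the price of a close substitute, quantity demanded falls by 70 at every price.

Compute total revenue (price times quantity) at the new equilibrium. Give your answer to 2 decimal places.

1959.18

Before the shock: 430 - 3P = 4P - 347 ⇒ 777 = 7P ⇒ P = 111, Q = 97.
The shock moves the curves to Qd = 360 - 3P and Qs = 4P - 440.
New equilibrium: 360 - 3P = 4P - 440 ⇒ 800 = 7P ⇒ P = 800/7 ≈ 114.2857, Q = 120/7 ≈ 17.1429.
New expenditure = 114.2857 × 17.1429 = 1959.18.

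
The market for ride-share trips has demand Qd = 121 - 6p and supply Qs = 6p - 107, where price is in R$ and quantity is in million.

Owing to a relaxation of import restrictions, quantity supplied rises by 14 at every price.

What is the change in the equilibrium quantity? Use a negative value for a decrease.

+7

Original equilibrium: 121 - 6p = 6p - 107 gives 228 = 12p, so p = 19 and Q = 7.
The shock moves the curves to Qd = 121 - 6p and Qs = 6p - 93.
New equilibrium: 121 - 6p = 6p - 93 ⇒ 214 = 12p ⇒ p = 107/6 ≈ 17.8333, Q = 14.
ΔQ = 14 − 7 = +7.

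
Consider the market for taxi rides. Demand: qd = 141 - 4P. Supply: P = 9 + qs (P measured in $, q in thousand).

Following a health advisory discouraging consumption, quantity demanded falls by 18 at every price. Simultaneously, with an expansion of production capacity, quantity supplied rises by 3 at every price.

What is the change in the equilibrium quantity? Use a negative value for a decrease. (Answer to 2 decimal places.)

Before the shock: 141 - 4P = P - 9 ⇒ 150 = 5P ⇒ P = 30, q = 21.
The shock moves the curves to qd = 123 - 4P and qs = P - 6.
Setting them equal: 123 - 4P = P - 6 → 129 = 5P, so P = 25.8 and q = 19.8.
Δq = 19.8 − 21 = -1.20.

-1.20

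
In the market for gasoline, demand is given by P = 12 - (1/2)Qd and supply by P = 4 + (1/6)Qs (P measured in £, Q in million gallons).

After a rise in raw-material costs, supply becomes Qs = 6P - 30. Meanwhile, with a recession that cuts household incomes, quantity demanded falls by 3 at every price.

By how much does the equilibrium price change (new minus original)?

+0.375

Before the shock: 24 - 2P = 6P - 24 ⇒ 48 = 8P ⇒ P = 6, Q = 12.
The new curves are Qd = 21 - 2P (demand) and Qs = 6P - 30 (supply).
Equate the new curves: 21 - 2P = 6P - 30, giving 51 = 8P, P = 6.375, Q = 8.25.
ΔP = 6.375 − 6 = +0.375.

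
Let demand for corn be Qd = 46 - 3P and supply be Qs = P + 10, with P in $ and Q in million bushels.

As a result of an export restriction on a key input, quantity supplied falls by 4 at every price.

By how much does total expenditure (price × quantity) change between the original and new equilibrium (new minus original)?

Initially, 46 - 3P = P + 10, so 36 = 4P and P = 9, Q = 19.
With the change applied: demand Qd = 46 - 3P, supply Qs = P + 6.
Equate the new curves: 46 - 3P = P + 6, giving 40 = 4P, P = 10, Q = 16.
Expenditure moves from 9×19 = 171 to 10×16 = 160; change = -11.

-11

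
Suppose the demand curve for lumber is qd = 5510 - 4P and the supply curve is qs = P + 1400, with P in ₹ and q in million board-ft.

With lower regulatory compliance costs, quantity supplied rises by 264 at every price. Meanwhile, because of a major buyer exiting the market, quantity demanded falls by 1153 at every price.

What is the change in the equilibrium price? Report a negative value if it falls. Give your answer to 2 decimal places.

Initially, 5510 - 4P = P + 1400, so 4110 = 5P and P = 822, q = 2222.
With the change applied: demand qd = 4357 - 4P, supply qs = P + 1664.
Equate the new curves: 4357 - 4P = P + 1664, giving 2693 = 5P, P = 538.6, q = 2202.6.
ΔP = 538.6 − 822 = -283.40.

-283.40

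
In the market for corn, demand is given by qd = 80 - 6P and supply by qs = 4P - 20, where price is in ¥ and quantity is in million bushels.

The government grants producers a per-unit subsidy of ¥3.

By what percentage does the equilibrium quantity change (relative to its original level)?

+36

Before the shock: 80 - 6P = 4P - 20 ⇒ 100 = 10P ⇒ P = 10, q = 20.
Since sellers receive the price plus the subsidy, the effective supply curve becomes qs = 4P - 8.
Setting them equal: 80 - 6P = 4P - 8 → 88 = 10P, so P = 8.8 and q = 27.2.
%Δq = (27.2 − 20) / 20 × 100 = +36%.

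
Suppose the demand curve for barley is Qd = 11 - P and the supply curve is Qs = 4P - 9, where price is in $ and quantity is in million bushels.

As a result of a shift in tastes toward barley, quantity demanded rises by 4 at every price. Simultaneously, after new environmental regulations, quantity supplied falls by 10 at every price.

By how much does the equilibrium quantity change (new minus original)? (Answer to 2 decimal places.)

Original equilibrium: 11 - P = 4P - 9 gives 20 = 5P, so P = 4 and Q = 7.
The shock moves the curves to Qd = 15 - P and Qs = 4P - 19.
Setting them equal: 15 - P = 4P - 19 → 34 = 5P, so P = 6.8 and Q = 8.2.
ΔQ = 8.2 − 7 = +1.20.

+1.20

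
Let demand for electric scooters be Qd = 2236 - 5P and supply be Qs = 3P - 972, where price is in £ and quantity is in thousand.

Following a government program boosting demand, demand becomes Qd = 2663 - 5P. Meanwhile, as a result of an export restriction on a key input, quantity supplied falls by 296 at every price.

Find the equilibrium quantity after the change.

206.125

Solve the original market: 2236 - 5P = 3P - 972, hence P = 401 and Q = 231.
With the change applied: demand Qd = 2663 - 5P, supply Qs = 3P - 1268.
Setting them equal: 2663 - 5P = 3P - 1268 → 3931 = 8P, so P = 491.375 and Q = 206.125.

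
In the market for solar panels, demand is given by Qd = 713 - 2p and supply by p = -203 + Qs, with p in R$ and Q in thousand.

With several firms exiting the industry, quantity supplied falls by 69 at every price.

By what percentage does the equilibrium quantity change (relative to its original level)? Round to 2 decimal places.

-12.33

Initially, 713 - 2p = p + 203, so 510 = 3p and p = 170, Q = 373.
After the shift, demand is Qd = 713 - 2p and supply is Qs = p + 134.
Setting them equal: 713 - 2p = p + 134 → 579 = 3p, so p = 193 and Q = 327.
%ΔQ = (327 − 373) / 373 × 100 = -12.33%.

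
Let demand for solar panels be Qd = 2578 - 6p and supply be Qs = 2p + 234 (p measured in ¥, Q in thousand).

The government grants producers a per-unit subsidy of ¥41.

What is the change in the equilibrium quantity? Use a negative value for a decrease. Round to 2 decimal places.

Initially, 2578 - 6p = 2p + 234, so 2344 = 8p and p = 293, Q = 820.
Since sellers receive the price plus the subsidy, the effective supply curve becomes Qs = 2p + 316.
New equilibrium: 2578 - 6p = 2p + 316 ⇒ 2262 = 8p ⇒ p = 282.75, Q = 881.5.
ΔQ = 881.5 − 820 = +61.50.

+61.50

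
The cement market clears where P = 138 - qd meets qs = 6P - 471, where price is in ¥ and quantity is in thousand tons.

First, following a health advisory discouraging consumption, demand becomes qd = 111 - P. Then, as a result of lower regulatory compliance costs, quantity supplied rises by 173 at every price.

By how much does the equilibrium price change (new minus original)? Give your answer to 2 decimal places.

-28.57

Solve the original market: 138 - P = 6P - 471, hence P = 87 and q = 51.
With the change applied: demand qd = 111 - P, supply qs = 6P - 298.
Clearing the new market: 111 - P = 6P - 298, so P = 409/7 ≈ 58.4286 and q = 368/7 ≈ 52.5714.
ΔP = 58.4286 − 87 = -28.57.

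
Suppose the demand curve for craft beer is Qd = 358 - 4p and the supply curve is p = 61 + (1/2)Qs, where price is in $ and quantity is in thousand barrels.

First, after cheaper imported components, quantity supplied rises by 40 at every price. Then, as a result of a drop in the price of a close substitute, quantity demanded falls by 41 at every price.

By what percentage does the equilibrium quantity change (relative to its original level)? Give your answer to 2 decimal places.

Original equilibrium: 358 - 4p = 2p - 122 gives 480 = 6p, so p = 80 and Q = 38.
With the change applied: demand Qd = 317 - 4p, supply Qs = 2p - 82.
Clearing the new market: 317 - 4p = 2p - 82, so p = 66.5 and Q = 51.
%ΔQ = (51 − 38) / 38 × 100 = +34.21%.

+34.21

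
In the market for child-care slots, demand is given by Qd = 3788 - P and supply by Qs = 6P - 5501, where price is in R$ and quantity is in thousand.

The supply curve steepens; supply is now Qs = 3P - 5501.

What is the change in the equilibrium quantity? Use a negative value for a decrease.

Solve the original market: 3788 - P = 6P - 5501, hence P = 1327 and Q = 2461.
After the shift, demand is Qd = 3788 - P and supply is Qs = 3P - 5501.
Equate the new curves: 3788 - P = 3P - 5501, giving 9289 = 4P, P = 2322.25, Q = 1465.75.
ΔQ = 1465.75 − 2461 = -995.25.

-995.25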